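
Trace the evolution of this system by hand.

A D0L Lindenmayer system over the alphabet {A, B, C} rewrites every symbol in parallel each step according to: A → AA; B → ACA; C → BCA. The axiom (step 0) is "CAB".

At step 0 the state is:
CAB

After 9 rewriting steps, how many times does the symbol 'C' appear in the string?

k=0  CAB
k=1  BCAAAACA
k=2  ACABCAAAAAAAAABCAAA
k=3  AABCAAAACABCAAAAAAAAAAAAAAAAAAAACABCAAAAAAA
k=4  AAAAACABCAAAAAAAAABCAAAACABCAAAAAAAAAAAAAAAAAAAAAAAAAAAAAAAAAAAAAAAAABCAAAACABCAAAAAAAAAAAAAAA
k=5  AAAAAAAAAABCAAAACABCAAAAAAAAAAAAAAAAAAAACABCAAAAAAAAABCAAA…AAAACABCAAAAAAAAABCAAAACABCAAAAAAAAAAAAAAAAAAAAAAAAAAAAAAA  (len 201)
k=6  AAAAAAAAAAAAAAAAAAAAACABCAAAAAAAAABCAAAACABCAAAAAAAAAAAAAA…AAAAAAAAAAAAAAAAAAAAAAAAAAAAAAAAAAAAAAAAAAAAAAAAAAAAAAAAAA  (len 423)
k=7  AAAAAAAAAAAAAAAAAAAAAAAAAAAAAAAAAAAAAAAAAABCAAAACABCAAAAAA…AAAAAAAAAAAAAAAAAAAAAAAAAAAAAAAAAAAAAAAAAAAAAAAAAAAAAAAAAA  (len 880)
k=8  AAAAAAAAAAAAAAAAAAAAAAAAAAAAAAAAAAAAAAAAAAAAAAAAAAAAAAAAAA…AAAAAAAAAAAAAAAAAAAAAAAAAAAAAAAAAAAAAAAAAAAAAAAAAAAAAAAAAA  (len 1815)
k=9  AAAAAAAAAAAAAAAAAAAAAAAAAAAAAAAAAAAAAAAAAAAAAAAAAAAAAAAAAA…AAAAAAAAAAAAAAAAAAAAAAAAAAAAAAAAAAAAAAAAAAAAAAAAAAAAAAAAAA  (len 3719)

89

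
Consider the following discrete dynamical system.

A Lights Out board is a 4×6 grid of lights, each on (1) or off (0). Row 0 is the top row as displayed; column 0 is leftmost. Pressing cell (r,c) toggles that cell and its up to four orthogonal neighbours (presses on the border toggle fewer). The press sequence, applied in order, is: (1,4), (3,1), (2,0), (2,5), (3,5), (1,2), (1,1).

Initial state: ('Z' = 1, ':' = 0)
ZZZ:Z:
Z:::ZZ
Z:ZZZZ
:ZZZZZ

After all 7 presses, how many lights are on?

9

step 0: ZZZ:Z:
Z:::ZZ
Z:ZZZZ
:ZZZZZ
step 1: ZZZ:::
Z::Z::
Z:ZZ:Z
:ZZZZZ
step 2: ZZZ:::
Z::Z::
ZZZZ:Z
Z::ZZZ
step 3: ZZZ:::
:::Z::
::ZZ:Z
:::ZZZ
step 4: ZZZ:::
:::Z:Z
::ZZZ:
:::ZZ:
step 5: ZZZ:::
:::Z:Z
::ZZZZ
:::Z:Z
step 6: ZZ::::
:ZZ::Z
:::ZZZ
:::Z:Z
step 7: Z:::::
Z::::Z
:Z:ZZZ
:::Z:Z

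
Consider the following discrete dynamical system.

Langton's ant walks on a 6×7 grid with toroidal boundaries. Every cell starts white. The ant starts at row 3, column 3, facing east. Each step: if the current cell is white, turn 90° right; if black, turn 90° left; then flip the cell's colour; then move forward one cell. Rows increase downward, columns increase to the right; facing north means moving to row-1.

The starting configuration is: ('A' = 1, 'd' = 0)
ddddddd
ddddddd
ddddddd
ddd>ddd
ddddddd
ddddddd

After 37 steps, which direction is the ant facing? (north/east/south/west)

north

k=0  ddddddd
ddddddd
ddddddd
ddd>ddd
ddddddd
ddddddd
k=1  ddddddd
ddddddd
ddddddd
dddAddd
dddvddd
ddddddd
k=2  ddddddd
ddddddd
ddddddd
dddAddd
dd<Addd
ddddddd
k=3  ddddddd
ddddddd
ddddddd
dd^Addd
ddAAddd
ddddddd
k=4  ddddddd
ddddddd
ddddddd
ddA>ddd
ddAAddd
ddddddd
k=5  ddddddd
ddddddd
ddd^ddd
ddAdddd
ddAAddd
ddddddd
k=6  ddddddd
ddddddd
dddA>dd
ddAdddd
ddAAddd
ddddddd
k=7  ddddddd
ddddddd
dddAAdd
ddAdvdd
ddAAddd
ddddddd
k=8  ddddddd
ddddddd
dddAAdd
ddA<Add
ddAAddd
ddddddd
k=9  ddddddd
ddddddd
ddd^Add
ddAAAdd
ddAAddd
ddddddd
k=10  ddddddd
ddddddd
dd<dAdd
ddAAAdd
ddAAddd
ddddddd
k=11  ddddddd
dd^dddd
ddAdAdd
ddAAAdd
ddAAddd
ddddddd
k=12  ddddddd
ddA>ddd
ddAdAdd
ddAAAdd
ddAAddd
ddddddd
k=13  ddddddd
ddAAddd
ddAvAdd
ddAAAdd
ddAAddd
ddddddd
k=14  ddddddd
ddAAddd
dd<AAdd
ddAAAdd
ddAAddd
ddddddd
k=15  ddddddd
ddAAddd
dddAAdd
ddvAAdd
ddAAddd
ddddddd
k=16  ddddddd
ddAAddd
dddAAdd
ddd>Add
ddAAddd
ddddddd
k=17  ddddddd
ddAAddd
ddd^Add
ddddAdd
ddAAddd
ddddddd
k=18  ddddddd
ddAAddd
dd<dAdd
ddddAdd
ddAAddd
ddddddd
k=19  ddddddd
dd^Addd
ddAdAdd
ddddAdd
ddAAddd
ddddddd
k=20  ddddddd
d<dAddd
ddAdAdd
ddddAdd
ddAAddd
ddddddd
k=21  d^ddddd
dAdAddd
ddAdAdd
ddddAdd
ddAAddd
ddddddd
k=22  dA>dddd
dAdAddd
ddAdAdd
ddddAdd
ddAAddd
ddddddd
k=23  dAAdddd
dAvAddd
ddAdAdd
ddddAdd
ddAAddd
ddddddd
k=24  dAAdddd
d<AAddd
ddAdAdd
ddddAdd
ddAAddd
ddddddd
k=25  dAAdddd
ddAAddd
dvAdAdd
ddddAdd
ddAAddd
ddddddd
k=26  dAAdddd
ddAAddd
<AAdAdd
ddddAdd
ddAAddd
ddddddd
k=27  dAAdddd
^dAAddd
AAAdAdd
ddddAdd
ddAAddd
ddddddd
k=28  dAAdddd
A>AAddd
AAAdAdd
ddddAdd
ddAAddd
ddddddd
k=29  dAAdddd
AAAAddd
AvAdAdd
ddddAdd
ddAAddd
ddddddd
k=30  dAAdddd
AAAAddd
Ad>dAdd
ddddAdd
ddAAddd
ddddddd
k=31  dAAdddd
AA^Addd
AdddAdd
ddddAdd
ddAAddd
ddddddd
k=32  dAAdddd
A<dAddd
AdddAdd
ddddAdd
ddAAddd
ddddddd
k=33  dAAdddd
AddAddd
AvddAdd
ddddAdd
ddAAddd
ddddddd
k=34  dAAdddd
AddAddd
<AddAdd
ddddAdd
ddAAddd
ddddddd
k=35  dAAdddd
AddAddd
dAddAdd
vdddAdd
ddAAddd
ddddddd
k=36  dAAdddd
AddAddd
dAddAdd
AdddAd<
ddAAddd
ddddddd
k=37  dAAdddd
AddAddd
dAddAd^
AdddAdA
ddAAddd
ddddddd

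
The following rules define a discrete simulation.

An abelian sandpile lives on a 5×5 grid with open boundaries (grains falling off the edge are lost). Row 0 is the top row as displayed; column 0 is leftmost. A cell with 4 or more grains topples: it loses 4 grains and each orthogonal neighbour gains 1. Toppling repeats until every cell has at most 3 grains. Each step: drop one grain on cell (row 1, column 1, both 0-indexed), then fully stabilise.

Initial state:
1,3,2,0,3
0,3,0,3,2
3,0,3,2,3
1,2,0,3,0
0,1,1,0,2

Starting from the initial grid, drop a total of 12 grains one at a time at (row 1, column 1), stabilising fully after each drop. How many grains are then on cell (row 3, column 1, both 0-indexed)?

3

step 0: 1,3,2,0,3
0,3,0,3,2
3,0,3,2,3
1,2,0,3,0
0,1,1,0,2
step 1: 2,0,3,0,3
1,1,1,3,2
3,1,3,2,3
1,2,0,3,0
0,1,1,0,2
step 2: 2,0,3,0,3
1,2,1,3,2
3,1,3,2,3
1,2,0,3,0
0,1,1,0,2
step 3: 2,0,3,0,3
1,3,1,3,2
3,1,3,2,3
1,2,0,3,0
0,1,1,0,2
step 4: 2,1,3,0,3
2,0,2,3,2
3,2,3,2,3
1,2,0,3,0
0,1,1,0,2
step 5: 2,1,3,0,3
2,1,2,3,2
3,2,3,2,3
1,2,0,3,0
0,1,1,0,2
step 6: 2,1,3,0,3
2,2,2,3,2
3,2,3,2,3
1,2,0,3,0
0,1,1,0,2
step 7: 2,1,3,0,3
2,3,2,3,2
3,2,3,2,3
1,2,0,3,0
0,1,1,0,2
step 8: 2,2,3,0,3
3,0,3,3,2
3,3,3,2,3
1,2,0,3,0
0,1,1,0,2
step 9: 2,2,3,0,3
3,1,3,3,2
3,3,3,2,3
1,2,0,3,0
0,1,1,0,2
step 10: 2,2,3,0,3
3,2,3,3,2
3,3,3,2,3
1,2,0,3,0
0,1,1,0,2
step 11: 2,2,3,0,3
3,3,3,3,2
3,3,3,2,3
1,2,0,3,0
0,1,1,0,2
step 12: 0,2,2,3,0
3,1,0,3,1
1,3,3,2,1
2,3,2,0,2
0,1,1,1,2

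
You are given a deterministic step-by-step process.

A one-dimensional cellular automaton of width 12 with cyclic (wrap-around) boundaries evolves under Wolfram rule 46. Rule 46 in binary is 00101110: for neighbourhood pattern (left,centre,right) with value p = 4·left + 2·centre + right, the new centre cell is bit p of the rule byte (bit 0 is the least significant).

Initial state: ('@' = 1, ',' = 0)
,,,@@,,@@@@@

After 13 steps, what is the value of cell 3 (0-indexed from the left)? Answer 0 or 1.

1

gen 0: ,,,@@,,@@@@@
gen 1: ,,@@,,@@,,,,
gen 2: ,@@,,@@,,,,,
gen 3: @@,,@@,,,,,,
gen 4: @,,@@,,,,,,@
gen 5: ,,@@,,,,,,@@
gen 6: ,@@,,,,,,@@,
gen 7: @@,,,,,,@@,,
gen 8: @,,,,,,@@,,@
gen 9: ,,,,,,@@,,@@
gen 10: ,,,,,@@,,@@,
gen 11: ,,,,@@,,@@,,
gen 12: ,,,@@,,@@,,,
gen 13: ,,@@,,@@,,,,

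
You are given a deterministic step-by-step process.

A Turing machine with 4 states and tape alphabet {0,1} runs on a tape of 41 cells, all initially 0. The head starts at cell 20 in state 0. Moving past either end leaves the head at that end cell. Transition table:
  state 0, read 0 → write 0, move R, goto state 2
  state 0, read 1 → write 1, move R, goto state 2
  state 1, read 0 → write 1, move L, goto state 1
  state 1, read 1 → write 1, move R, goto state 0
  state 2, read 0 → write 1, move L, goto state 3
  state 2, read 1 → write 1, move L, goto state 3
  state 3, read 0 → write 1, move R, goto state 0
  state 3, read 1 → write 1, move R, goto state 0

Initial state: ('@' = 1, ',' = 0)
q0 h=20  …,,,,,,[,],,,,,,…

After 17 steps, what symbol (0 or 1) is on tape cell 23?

step 0: q0 h=20  …,,,,,,[,],,,,,,…
step 1: q2 h=21  …,,,,,,[,],,,,,,…
step 2: q3 h=20  …,,,,,,[,]@,,,,,…
step 3: q0 h=21  …,,,,,@[@],,,,,,…
step 4: q2 h=22  …,,,,@@[,],,,,,,…
step 5: q3 h=21  …,,,,,@[@]@,,,,,…
step 6: q0 h=22  …,,,,@@[@],,,,,,…
step 7: q2 h=23  …,,,@@@[,],,,,,,…
step 8: q3 h=22  …,,,,@@[@]@,,,,,…
step 9: q0 h=23  …,,,@@@[@],,,,,,…
step 10: q2 h=24  …,,@@@@[,],,,,,,…
step 11: q3 h=23  …,,,@@@[@]@,,,,,…
step 12: q0 h=24  …,,@@@@[@],,,,,,…
step 13: q2 h=25  …,@@@@@[,],,,,,,…
step 14: q3 h=24  …,,@@@@[@]@,,,,,…
step 15: q0 h=25  …,@@@@@[@],,,,,,…
step 16: q2 h=26  …@@@@@@[,],,,,,,…
step 17: q3 h=25  …,@@@@@[@]@,,,,,…

1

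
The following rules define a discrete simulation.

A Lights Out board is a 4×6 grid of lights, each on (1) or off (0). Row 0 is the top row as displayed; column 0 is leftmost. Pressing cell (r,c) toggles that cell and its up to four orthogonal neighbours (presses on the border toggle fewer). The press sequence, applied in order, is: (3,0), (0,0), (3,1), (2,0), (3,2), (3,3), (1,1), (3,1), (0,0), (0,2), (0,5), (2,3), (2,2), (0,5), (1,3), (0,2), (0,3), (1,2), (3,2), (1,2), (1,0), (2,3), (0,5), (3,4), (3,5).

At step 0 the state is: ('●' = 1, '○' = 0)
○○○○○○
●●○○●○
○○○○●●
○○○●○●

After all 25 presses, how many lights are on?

t=0: ○○○○○○
●●○○●○
○○○○●●
○○○●○●
t=1: ○○○○○○
●●○○●○
●○○○●●
●●○●○●
t=2: ●●○○○○
○●○○●○
●○○○●●
●●○●○●
t=3: ●●○○○○
○●○○●○
●●○○●●
○○●●○●
t=4: ●●○○○○
●●○○●○
○○○○●●
●○●●○●
t=5: ●●○○○○
●●○○●○
○○●○●●
●●○○○●
t=6: ●●○○○○
●●○○●○
○○●●●●
●●●●●●
t=7: ●○○○○○
○○●○●○
○●●●●●
●●●●●●
t=8: ●○○○○○
○○●○●○
○○●●●●
○○○●●●
t=9: ○●○○○○
●○●○●○
○○●●●●
○○○●●●
t=10: ○○●●○○
●○○○●○
○○●●●●
○○○●●●
t=11: ○○●●●●
●○○○●●
○○●●●●
○○○●●●
t=12: ○○●●●●
●○○●●●
○○○○○●
○○○○●●
t=13: ○○●●●●
●○●●●●
○●●●○●
○○●○●●
t=14: ○○●●○○
●○●●●○
○●●●○●
○○●○●●
t=15: ○○●○○○
●○○○○○
○●●○○●
○○●○●●
t=16: ○●○●○○
●○●○○○
○●●○○●
○○●○●●
t=17: ○●●○●○
●○●●○○
○●●○○●
○○●○●●
t=18: ○●○○●○
●●○○○○
○●○○○●
○○●○●●
t=19: ○●○○●○
●●○○○○
○●●○○●
○●○●●●
t=20: ○●●○●○
●○●●○○
○●○○○●
○●○●●●
t=21: ●●●○●○
○●●●○○
●●○○○●
○●○●●●
t=22: ●●●○●○
○●●○○○
●●●●●●
○●○○●●
t=23: ●●●○○●
○●●○○●
●●●●●●
○●○○●●
t=24: ●●●○○●
○●●○○●
●●●●○●
○●○●○○
t=25: ●●●○○●
○●●○○●
●●●●○○
○●○●●●

15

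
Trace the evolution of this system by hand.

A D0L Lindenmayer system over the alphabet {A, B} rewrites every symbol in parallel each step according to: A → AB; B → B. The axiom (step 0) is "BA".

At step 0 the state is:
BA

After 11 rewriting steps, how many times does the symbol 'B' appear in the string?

t=0: BA
t=1: BAB
t=2: BABB
t=3: BABBB
t=4: BABBBB
t=5: BABBBBB
t=6: BABBBBBB
t=7: BABBBBBBB
t=8: BABBBBBBBB
t=9: BABBBBBBBBB
t=10: BABBBBBBBBBB
t=11: BABBBBBBBBBBB

12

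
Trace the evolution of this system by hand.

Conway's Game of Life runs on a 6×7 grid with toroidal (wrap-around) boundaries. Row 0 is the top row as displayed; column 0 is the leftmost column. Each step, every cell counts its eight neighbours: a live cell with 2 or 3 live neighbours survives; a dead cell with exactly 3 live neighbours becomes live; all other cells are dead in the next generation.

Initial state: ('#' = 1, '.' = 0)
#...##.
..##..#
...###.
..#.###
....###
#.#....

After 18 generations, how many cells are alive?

t=0: #...##.
..##..#
...###.
..#.###
....###
#.#....
t=1: #.#.##.
..#...#
.......
.......
##..#..
##.#...
t=2: #.#.##.
.#.#.##
.......
.......
###....
...#.#.
t=3: ###....
####.##
.......
.#.....
.##....
#..#.#.
t=4: .....#.
...#..#
......#
.##....
###....
#..#..#
t=5: #...##.
.....##
#.#....
..#....
...#..#
#.#...#
t=6: ##..#..
##..##.
.#....#
.###...
####..#
##.##..
t=7: .......
..#.##.
...####
...#..#
......#
....##.
t=8: ...#...
......#
..#...#
#..#..#
....#.#
.....#.
t=9: .......
.......
.....##
#..#..#
#...#.#
....##.
t=10: .......
.......
#....##
....#..
#..##..
....###
t=11: .....#.
......#
.....##
#..##..
...#..#
...####
t=12: .......
......#
#...###
#..##..
#.#...#
...#..#
t=13: .......
#.....#
#..##..
...##..
###.###
#.....#
t=14: .......
#.....#
#..####
.......
.##.#..
.......
t=15: .......
#...#..
#...##.
###...#
.......
.......
t=16: .......
....###
...###.
##...##
##.....
.......
t=17: .....#.
...#..#
...#...
.##..#.
.#.....
.......
t=18: .......
....#..
...##..
.##....
.##....
.......

7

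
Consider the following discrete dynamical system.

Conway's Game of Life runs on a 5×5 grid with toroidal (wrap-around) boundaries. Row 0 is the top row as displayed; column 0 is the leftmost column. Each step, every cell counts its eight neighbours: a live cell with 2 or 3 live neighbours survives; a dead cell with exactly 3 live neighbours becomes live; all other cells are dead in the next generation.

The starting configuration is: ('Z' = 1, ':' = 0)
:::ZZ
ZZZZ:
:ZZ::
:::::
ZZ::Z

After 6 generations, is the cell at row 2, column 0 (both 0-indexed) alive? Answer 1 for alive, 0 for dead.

step 0: :::ZZ
ZZZZ:
:ZZ::
:::::
ZZ::Z
step 1: :::::
Z::::
Z::Z:
::Z::
Z::ZZ
step 2: Z::::
::::Z
:Z::Z
ZZZ::
:::ZZ
step 3: Z::Z:
::::Z
:ZZZZ
:ZZ::
::ZZZ
step 4: Z:Z::
:Z:::
:Z::Z
:::::
Z:::Z
step 5: Z:::Z
:ZZ::
Z::::
::::Z
ZZ::Z
step 6: ::ZZZ
:Z::Z
ZZ:::
:Z::Z
:Z:Z:

1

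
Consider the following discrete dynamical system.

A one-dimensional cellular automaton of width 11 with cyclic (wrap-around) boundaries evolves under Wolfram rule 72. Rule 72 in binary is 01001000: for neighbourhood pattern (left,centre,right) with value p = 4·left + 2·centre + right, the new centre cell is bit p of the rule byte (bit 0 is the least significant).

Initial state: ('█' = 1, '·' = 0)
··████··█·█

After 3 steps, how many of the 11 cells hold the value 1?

gen 0: ··████··█·█
gen 1: ··█··█·····
gen 2: ···········
gen 3: ···········

0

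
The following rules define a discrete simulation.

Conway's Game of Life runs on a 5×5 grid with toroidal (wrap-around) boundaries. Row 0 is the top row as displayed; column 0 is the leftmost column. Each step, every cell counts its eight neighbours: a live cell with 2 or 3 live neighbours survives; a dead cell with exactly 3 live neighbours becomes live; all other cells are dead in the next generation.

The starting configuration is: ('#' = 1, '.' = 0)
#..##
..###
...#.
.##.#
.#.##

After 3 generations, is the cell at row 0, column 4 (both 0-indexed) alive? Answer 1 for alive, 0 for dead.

t=0: #..##
..###
...#.
.##.#
.#.##
t=1: .#...
#.#..
##...
.#..#
.#...
t=2: ###..
#.#..
..#.#
.##..
.##..
t=3: #..#.
#.#.#
#.#..
#....
...#.

0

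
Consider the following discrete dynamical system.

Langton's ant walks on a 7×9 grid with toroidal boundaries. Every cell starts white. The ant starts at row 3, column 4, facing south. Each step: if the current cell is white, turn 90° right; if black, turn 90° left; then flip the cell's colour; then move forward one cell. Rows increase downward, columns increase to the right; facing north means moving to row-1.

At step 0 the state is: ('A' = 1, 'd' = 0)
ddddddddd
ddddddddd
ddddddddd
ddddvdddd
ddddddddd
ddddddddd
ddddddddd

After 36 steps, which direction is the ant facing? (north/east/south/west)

north

gen 0: ddddddddd
ddddddddd
ddddddddd
ddddvdddd
ddddddddd
ddddddddd
ddddddddd
gen 1: ddddddddd
ddddddddd
ddddddddd
ddd<Adddd
ddddddddd
ddddddddd
ddddddddd
gen 2: ddddddddd
ddddddddd
ddd^ddddd
dddAAdddd
ddddddddd
ddddddddd
ddddddddd
gen 3: ddddddddd
ddddddddd
dddA>dddd
dddAAdddd
ddddddddd
ddddddddd
ddddddddd
gen 4: ddddddddd
ddddddddd
dddAAdddd
dddAvdddd
ddddddddd
ddddddddd
ddddddddd
gen 5: ddddddddd
ddddddddd
dddAAdddd
dddAd>ddd
ddddddddd
ddddddddd
ddddddddd
gen 6: ddddddddd
ddddddddd
dddAAdddd
dddAdAddd
dddddvddd
ddddddddd
ddddddddd
gen 7: ddddddddd
ddddddddd
dddAAdddd
dddAdAddd
dddd<Addd
ddddddddd
ddddddddd
gen 8: ddddddddd
ddddddddd
dddAAdddd
dddA^Addd
ddddAAddd
ddddddddd
ddddddddd
gen 9: ddddddddd
ddddddddd
dddAAdddd
dddAA>ddd
ddddAAddd
ddddddddd
ddddddddd
gen 10: ddddddddd
ddddddddd
dddAA^ddd
dddAAdddd
ddddAAddd
ddddddddd
ddddddddd
gen 11: ddddddddd
ddddddddd
dddAAA>dd
dddAAdddd
ddddAAddd
ddddddddd
ddddddddd
gen 12: ddddddddd
ddddddddd
dddAAAAdd
dddAAdvdd
ddddAAddd
ddddddddd
ddddddddd
gen 13: ddddddddd
ddddddddd
dddAAAAdd
dddAA<Add
ddddAAddd
ddddddddd
ddddddddd
gen 14: ddddddddd
ddddddddd
dddAA^Add
dddAAAAdd
ddddAAddd
ddddddddd
ddddddddd
gen 15: ddddddddd
ddddddddd
dddA<dAdd
dddAAAAdd
ddddAAddd
ddddddddd
ddddddddd
gen 16: ddddddddd
ddddddddd
dddAddAdd
dddAvAAdd
ddddAAddd
ddddddddd
ddddddddd
gen 17: ddddddddd
ddddddddd
dddAddAdd
dddAd>Add
ddddAAddd
ddddddddd
ddddddddd
gen 18: ddddddddd
ddddddddd
dddAd^Add
dddAddAdd
ddddAAddd
ddddddddd
ddddddddd
gen 19: ddddddddd
ddddddddd
dddAdA>dd
dddAddAdd
ddddAAddd
ddddddddd
ddddddddd
gen 20: ddddddddd
dddddd^dd
dddAdAddd
dddAddAdd
ddddAAddd
ddddddddd
ddddddddd
gen 21: ddddddddd
ddddddA>d
dddAdAddd
dddAddAdd
ddddAAddd
ddddddddd
ddddddddd
gen 22: ddddddddd
ddddddAAd
dddAdAdvd
dddAddAdd
ddddAAddd
ddddddddd
ddddddddd
gen 23: ddddddddd
ddddddAAd
dddAdA<Ad
dddAddAdd
ddddAAddd
ddddddddd
ddddddddd
gen 24: ddddddddd
dddddd^Ad
dddAdAAAd
dddAddAdd
ddddAAddd
ddddddddd
ddddddddd
gen 25: ddddddddd
ddddd<dAd
dddAdAAAd
dddAddAdd
ddddAAddd
ddddddddd
ddddddddd
gen 26: ddddd^ddd
dddddAdAd
dddAdAAAd
dddAddAdd
ddddAAddd
ddddddddd
ddddddddd
gen 27: dddddA>dd
dddddAdAd
dddAdAAAd
dddAddAdd
ddddAAddd
ddddddddd
ddddddddd
gen 28: dddddAAdd
dddddAvAd
dddAdAAAd
dddAddAdd
ddddAAddd
ddddddddd
ddddddddd
gen 29: dddddAAdd
ddddd<AAd
dddAdAAAd
dddAddAdd
ddddAAddd
ddddddddd
ddddddddd
gen 30: dddddAAdd
ddddddAAd
dddAdvAAd
dddAddAdd
ddddAAddd
ddddddddd
ddddddddd
gen 31: dddddAAdd
ddddddAAd
dddAdd>Ad
dddAddAdd
ddddAAddd
ddddddddd
ddddddddd
gen 32: dddddAAdd
dddddd^Ad
dddAdddAd
dddAddAdd
ddddAAddd
ddddddddd
ddddddddd
gen 33: dddddAAdd
ddddd<dAd
dddAdddAd
dddAddAdd
ddddAAddd
ddddddddd
ddddddddd
gen 34: ddddd^Add
dddddAdAd
dddAdddAd
dddAddAdd
ddddAAddd
ddddddddd
ddddddddd
gen 35: dddd<dAdd
dddddAdAd
dddAdddAd
dddAddAdd
ddddAAddd
ddddddddd
ddddddddd
gen 36: ddddAdAdd
dddddAdAd
dddAdddAd
dddAddAdd
ddddAAddd
ddddddddd
dddd^dddd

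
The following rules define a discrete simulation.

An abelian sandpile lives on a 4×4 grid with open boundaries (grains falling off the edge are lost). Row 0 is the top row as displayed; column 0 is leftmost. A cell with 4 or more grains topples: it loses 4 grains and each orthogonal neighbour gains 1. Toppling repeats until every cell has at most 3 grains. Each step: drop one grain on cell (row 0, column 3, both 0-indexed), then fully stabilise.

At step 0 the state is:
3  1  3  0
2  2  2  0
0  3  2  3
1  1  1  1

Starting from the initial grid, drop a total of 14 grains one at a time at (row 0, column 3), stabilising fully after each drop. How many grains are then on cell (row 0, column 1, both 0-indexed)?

0) 3  1  3  0
2  2  2  0
0  3  2  3
1  1  1  1
1) 3  1  3  1
2  2  2  0
0  3  2  3
1  1  1  1
2) 3  1  3  2
2  2  2  0
0  3  2  3
1  1  1  1
3) 3  1  3  3
2  2  2  0
0  3  2  3
1  1  1  1
4) 3  2  0  1
2  2  3  1
0  3  2  3
1  1  1  1
5) 3  2  0  2
2  2  3  1
0  3  2  3
1  1  1  1
6) 3  2  0  3
2  2  3  1
0  3  2  3
1  1  1  1
7) 3  2  1  0
2  2  3  2
0  3  2  3
1  1  1  1
8) 3  2  1  1
2  2  3  2
0  3  2  3
1  1  1  1
9) 3  2  1  2
2  2  3  2
0  3  2  3
1  1  1  1
10) 3  2  1  3
2  2  3  2
0  3  2  3
1  1  1  1
11) 3  2  2  0
2  2  3  3
0  3  2  3
1  1  1  1
12) 3  2  2  1
2  2  3  3
0  3  2  3
1  1  1  1
13) 3  2  2  2
2  2  3  3
0  3  2  3
1  1  1  1
14) 3  2  2  3
2  2  3  3
0  3  2  3
1  1  1  1

2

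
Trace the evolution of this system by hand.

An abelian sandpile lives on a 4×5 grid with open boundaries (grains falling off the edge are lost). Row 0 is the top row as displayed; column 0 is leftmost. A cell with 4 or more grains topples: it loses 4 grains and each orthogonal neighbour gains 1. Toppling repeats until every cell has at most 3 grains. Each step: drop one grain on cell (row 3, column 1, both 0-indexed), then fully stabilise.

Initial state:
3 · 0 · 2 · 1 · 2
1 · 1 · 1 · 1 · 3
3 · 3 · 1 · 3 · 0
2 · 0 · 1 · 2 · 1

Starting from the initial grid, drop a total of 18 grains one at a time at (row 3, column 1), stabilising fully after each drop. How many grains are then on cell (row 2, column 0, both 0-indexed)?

3

[0] 3 · 0 · 2 · 1 · 2
1 · 1 · 1 · 1 · 3
3 · 3 · 1 · 3 · 0
2 · 0 · 1 · 2 · 1
[1] 3 · 0 · 2 · 1 · 2
1 · 1 · 1 · 1 · 3
3 · 3 · 1 · 3 · 0
2 · 1 · 1 · 2 · 1
[2] 3 · 0 · 2 · 1 · 2
1 · 1 · 1 · 1 · 3
3 · 3 · 1 · 3 · 0
2 · 2 · 1 · 2 · 1
[3] 3 · 0 · 2 · 1 · 2
1 · 1 · 1 · 1 · 3
3 · 3 · 1 · 3 · 0
2 · 3 · 1 · 2 · 1
[4] 3 · 0 · 2 · 1 · 2
2 · 2 · 1 · 1 · 3
1 · 1 · 2 · 3 · 0
0 · 2 · 2 · 2 · 1
[5] 3 · 0 · 2 · 1 · 2
2 · 2 · 1 · 1 · 3
1 · 1 · 2 · 3 · 0
0 · 3 · 2 · 2 · 1
[6] 3 · 0 · 2 · 1 · 2
2 · 2 · 1 · 1 · 3
1 · 2 · 2 · 3 · 0
1 · 0 · 3 · 2 · 1
[7] 3 · 0 · 2 · 1 · 2
2 · 2 · 1 · 1 · 3
1 · 2 · 2 · 3 · 0
1 · 1 · 3 · 2 · 1
[8] 3 · 0 · 2 · 1 · 2
2 · 2 · 1 · 1 · 3
1 · 2 · 2 · 3 · 0
1 · 2 · 3 · 2 · 1
[9] 3 · 0 · 2 · 1 · 2
2 · 2 · 1 · 1 · 3
1 · 2 · 2 · 3 · 0
1 · 3 · 3 · 2 · 1
[10] 3 · 0 · 2 · 1 · 2
2 · 2 · 1 · 1 · 3
1 · 3 · 3 · 3 · 0
2 · 1 · 0 · 3 · 1
[11] 3 · 0 · 2 · 1 · 2
2 · 2 · 1 · 1 · 3
1 · 3 · 3 · 3 · 0
2 · 2 · 0 · 3 · 1
[12] 3 · 0 · 2 · 1 · 2
2 · 2 · 1 · 1 · 3
1 · 3 · 3 · 3 · 0
2 · 3 · 0 · 3 · 1
[13] 3 · 0 · 2 · 1 · 2
2 · 3 · 2 · 2 · 3
2 · 1 · 1 · 1 · 1
3 · 1 · 3 · 0 · 2
[14] 3 · 0 · 2 · 1 · 2
2 · 3 · 2 · 2 · 3
2 · 1 · 1 · 1 · 1
3 · 2 · 3 · 0 · 2
[15] 3 · 0 · 2 · 1 · 2
2 · 3 · 2 · 2 · 3
2 · 1 · 1 · 1 · 1
3 · 3 · 3 · 0 · 2
[16] 3 · 0 · 2 · 1 · 2
2 · 3 · 2 · 2 · 3
3 · 2 · 2 · 1 · 1
0 · 2 · 0 · 1 · 2
[17] 3 · 0 · 2 · 1 · 2
2 · 3 · 2 · 2 · 3
3 · 2 · 2 · 1 · 1
0 · 3 · 0 · 1 · 2
[18] 3 · 0 · 2 · 1 · 2
2 · 3 · 2 · 2 · 3
3 · 3 · 2 · 1 · 1
1 · 0 · 1 · 1 · 2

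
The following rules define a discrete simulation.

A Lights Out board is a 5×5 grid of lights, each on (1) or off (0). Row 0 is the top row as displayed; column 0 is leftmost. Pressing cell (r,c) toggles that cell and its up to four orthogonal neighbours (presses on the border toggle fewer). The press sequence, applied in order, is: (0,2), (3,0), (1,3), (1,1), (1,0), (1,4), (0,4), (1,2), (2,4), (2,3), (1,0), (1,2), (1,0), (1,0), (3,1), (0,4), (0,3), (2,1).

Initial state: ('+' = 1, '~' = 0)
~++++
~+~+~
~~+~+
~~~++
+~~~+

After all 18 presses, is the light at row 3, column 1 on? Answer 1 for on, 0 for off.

1

gen 0: ~++++
~+~+~
~~+~+
~~~++
+~~~+
gen 1: ~~~~+
~+++~
~~+~+
~~~++
+~~~+
gen 2: ~~~~+
~+++~
+~+~+
++~++
~~~~+
gen 3: ~~~++
~+~~+
+~+++
++~++
~~~~+
gen 4: ~+~++
+~+~+
+++++
++~++
~~~~+
gen 5: ++~++
~++~+
~++++
++~++
~~~~+
gen 6: ++~+~
~+++~
~+++~
++~++
~~~~+
gen 7: ++~~+
~++++
~+++~
++~++
~~~~+
gen 8: +++~+
~~~~+
~+~+~
++~++
~~~~+
gen 9: +++~+
~~~~~
~+~~+
++~+~
~~~~+
gen 10: +++~+
~~~+~
~+++~
++~~~
~~~~+
gen 11: ~++~+
++~+~
++++~
++~~~
~~~~+
gen 12: ~+~~+
+~+~~
++~+~
++~~~
~~~~+
gen 13: ++~~+
~++~~
~+~+~
++~~~
~~~~+
gen 14: ~+~~+
+~+~~
++~+~
++~~~
~~~~+
gen 15: ~+~~+
+~+~~
+~~+~
~~+~~
~+~~+
gen 16: ~+~+~
+~+~+
+~~+~
~~+~~
~+~~+
gen 17: ~++~+
+~+++
+~~+~
~~+~~
~+~~+
gen 18: ~++~+
+++++
~+++~
~++~~
~+~~+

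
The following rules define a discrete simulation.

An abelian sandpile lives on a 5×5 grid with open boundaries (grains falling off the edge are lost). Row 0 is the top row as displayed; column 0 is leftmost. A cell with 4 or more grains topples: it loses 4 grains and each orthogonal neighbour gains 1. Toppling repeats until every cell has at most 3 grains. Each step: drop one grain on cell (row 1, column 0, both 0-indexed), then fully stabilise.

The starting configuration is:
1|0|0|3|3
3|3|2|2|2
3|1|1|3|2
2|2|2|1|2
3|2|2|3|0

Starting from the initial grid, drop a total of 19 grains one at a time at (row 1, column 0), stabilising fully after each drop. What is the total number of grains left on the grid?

t=0: 1|0|0|3|3
3|3|2|2|2
3|1|1|3|2
2|2|2|1|2
3|2|2|3|0
t=1: 2|1|0|3|3
2|0|3|2|2
0|3|1|3|2
3|2|2|1|2
3|2|2|3|0
t=2: 2|1|0|3|3
3|0|3|2|2
0|3|1|3|2
3|2|2|1|2
3|2|2|3|0
t=3: 3|1|0|3|3
0|1|3|2|2
1|3|1|3|2
3|2|2|1|2
3|2|2|3|0
t=4: 3|1|0|3|3
1|1|3|2|2
1|3|1|3|2
3|2|2|1|2
3|2|2|3|0
t=5: 3|1|0|3|3
2|1|3|2|2
1|3|1|3|2
3|2|2|1|2
3|2|2|3|0
t=6: 3|1|0|3|3
3|1|3|2|2
1|3|1|3|2
3|2|2|1|2
3|2|2|3|0
t=7: 0|2|0|3|3
1|2|3|2|2
2|3|1|3|2
3|2|2|1|2
3|2|2|3|0
t=8: 0|2|0|3|3
2|2|3|2|2
2|3|1|3|2
3|2|2|1|2
3|2|2|3|0
t=9: 0|2|0|3|3
3|2|3|2|2
2|3|1|3|2
3|2|2|1|2
3|2|2|3|0
t=10: 1|2|0|3|3
0|3|3|2|2
3|3|1|3|2
3|2|2|1|2
3|2|2|3|0
t=11: 1|2|0|3|3
1|3|3|2|2
3|3|1|3|2
3|2|2|1|2
3|2|2|3|0
t=12: 1|2|0|3|3
2|3|3|2|2
3|3|1|3|2
3|2|2|1|2
3|2|2|3|0
t=13: 1|2|0|3|3
3|3|3|2|2
3|3|1|3|2
3|2|2|1|2
3|2|2|3|0
t=14: 2|3|1|3|3
2|2|0|3|2
2|2|3|3|2
2|1|3|1|2
1|0|3|3|0
t=15: 2|3|1|3|3
3|2|0|3|2
2|2|3|3|2
2|1|3|1|2
1|0|3|3|0
t=16: 3|3|1|3|3
0|3|0|3|2
3|2|3|3|2
2|1|3|1|2
1|0|3|3|0
t=17: 3|3|1|3|3
1|3|0|3|2
3|2|3|3|2
2|1|3|1|2
1|0|3|3|0
t=18: 3|3|1|3|3
2|3|0|3|2
3|2|3|3|2
2|1|3|1|2
1|0|3|3|0
t=19: 3|3|1|3|3
3|3|0|3|2
3|2|3|3|2
2|1|3|1|2
1|0|3|3|0

53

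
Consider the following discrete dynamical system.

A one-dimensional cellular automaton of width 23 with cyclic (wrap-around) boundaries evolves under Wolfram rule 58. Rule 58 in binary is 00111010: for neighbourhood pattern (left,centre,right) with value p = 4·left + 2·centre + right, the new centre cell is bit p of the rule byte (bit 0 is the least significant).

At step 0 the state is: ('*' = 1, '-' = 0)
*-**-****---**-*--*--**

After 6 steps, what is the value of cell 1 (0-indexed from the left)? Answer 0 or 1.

[0] *-**-****---**-*--*--**
[1] -**-**---*-**-*-**-***-
[2] **-**-*-*-**-*-**-**--*
[3] --**-*-*-**-*-**-**-***
[4] ***-*-*-**-*-**-**-**--
[5] *--*-*-**-*-**-**-**-**
[6] -**-*-**-*-**-**-**-**-

1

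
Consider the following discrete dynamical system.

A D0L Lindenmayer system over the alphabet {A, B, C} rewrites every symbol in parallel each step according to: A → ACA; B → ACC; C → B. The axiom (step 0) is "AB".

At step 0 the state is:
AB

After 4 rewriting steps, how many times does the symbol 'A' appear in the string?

33

[0] AB
[1] ACAACC
[2] ACABACAACABB
[3] ACABACAACCACABACAACABACAACCACC
[4] ACABACAACCACABACAACABBACABACAACCACABACAACABACAACCACABACAACABBACABB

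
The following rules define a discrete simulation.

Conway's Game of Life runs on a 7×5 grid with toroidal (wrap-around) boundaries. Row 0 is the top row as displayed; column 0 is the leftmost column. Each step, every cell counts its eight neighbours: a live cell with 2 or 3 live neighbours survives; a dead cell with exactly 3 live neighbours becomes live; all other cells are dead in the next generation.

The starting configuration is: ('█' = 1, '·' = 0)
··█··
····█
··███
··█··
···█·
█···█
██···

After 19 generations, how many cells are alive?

0) ··█··
····█
··███
··█··
···█·
█···█
██···
1) ██···
··█·█
··█·█
··█·█
···██
██··█
██··█
2) ··██·
··█·█
███·█
█·█·█
·██··
·██··
··█··
3) ·██··
····█
··█··
····█
·····
···█·
·····
4) ·····
·███·
···█·
·····
·····
·····
··█··
5) ·█·█·
··██·
···█·
·····
·····
·····
·····
6) ···█·
···██
··██·
·····
·····
·····
·····
7) ···██
····█
··███
·····
·····
·····
·····
8) ···██
█·█··
···██
···█·
·····
·····
·····
9) ···██
█·█··
··███
···██
·····
·····
·····
10) ···██
███··
███··
··█·█
·····
·····
·····
11) █████
·····
····█
█·██·
·····
·····
·····
12) █████
·██··
···██
···██
·····
·····
█████
13) ·····
·····
█···█
···██
·····
█████
·····
14) ·····
·····
█··██
█··██
·█···
█████
█████
15) █████
····█
█··█·
·███·
·····
·····
·····
16) █████
·····
██·█·
·████
··█··
·····
█████
17) ·····
·····
██·█·
····█
·██··
█···█
·····
18) ·····
·····
█···█
···██
·█·██
██···
·····
19) ·····
·····
█··██
··█··
·█·█·
███·█
·····

10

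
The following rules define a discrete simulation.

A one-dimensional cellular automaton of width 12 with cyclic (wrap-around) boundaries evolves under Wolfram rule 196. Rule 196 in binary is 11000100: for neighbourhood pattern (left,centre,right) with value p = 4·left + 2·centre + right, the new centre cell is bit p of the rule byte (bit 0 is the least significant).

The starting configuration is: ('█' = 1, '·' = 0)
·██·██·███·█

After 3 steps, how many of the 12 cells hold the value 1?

0) ·██·██·███·█
1) ··█··█··██·█
2) ··█··█···█·█
3) ··█··█···█·█

4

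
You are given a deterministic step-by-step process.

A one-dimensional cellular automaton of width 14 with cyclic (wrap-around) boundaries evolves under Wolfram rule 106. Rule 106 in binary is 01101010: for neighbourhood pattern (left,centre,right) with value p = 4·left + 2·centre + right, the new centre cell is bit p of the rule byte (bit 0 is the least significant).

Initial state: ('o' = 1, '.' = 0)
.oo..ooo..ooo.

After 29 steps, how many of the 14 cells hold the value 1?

5

[0] .oo..ooo..ooo.
[1] ooo.oo.o.oo.o.
[2] o.ooooo.oooo.o
[3] ooo...ooo..ooo
[4] ..o..oo.o.oo..
[5] .o..oooo.ooo..
[6] o..oo..ooo.o..
[7] ..ooo.oo.oo..o
[8] .oo.ooooooo.o.
[9] ooooo.....oo..
[10] o...o....ooo.o
[11] o..o....oo.ooo
[12] o.o....ooooo..
[13] .o....oo...o.o
[14] o....ooo..o.o.
[15] ....oo.o.o.o.o
[16] ...oooo.o.o.o.
[17] ..oo..oo.o.o..
[18] .ooo.oooo.o...
[19] oo.ooo..oo....
[20] oooo.o.ooo...o
[21] ...oo.oo.o..oo
[22] ..ooooooo..ooo
[23] .oo.....o.oo.o
[24] ooo....o.oooo.
[25] o.o...o.oo..oo
[26] oo...o.ooo.oo.
[27] oo..o.oo.ooooo
[28] .o.o.ooooo....
[29] o.o.oo...o....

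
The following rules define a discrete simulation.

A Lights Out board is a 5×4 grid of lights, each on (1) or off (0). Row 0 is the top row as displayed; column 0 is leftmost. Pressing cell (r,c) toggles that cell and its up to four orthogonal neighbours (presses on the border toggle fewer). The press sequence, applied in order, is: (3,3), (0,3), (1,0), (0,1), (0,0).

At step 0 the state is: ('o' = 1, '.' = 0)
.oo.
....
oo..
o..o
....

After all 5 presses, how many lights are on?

10

k=0  .oo.
....
oo..
o..o
....
k=1  .oo.
....
oo.o
o.o.
...o
k=2  .o.o
...o
oo.o
o.o.
...o
k=3  oo.o
oo.o
.o.o
o.o.
...o
k=4  ..oo
o..o
.o.o
o.o.
...o
k=5  oooo
...o
.o.o
o.o.
...o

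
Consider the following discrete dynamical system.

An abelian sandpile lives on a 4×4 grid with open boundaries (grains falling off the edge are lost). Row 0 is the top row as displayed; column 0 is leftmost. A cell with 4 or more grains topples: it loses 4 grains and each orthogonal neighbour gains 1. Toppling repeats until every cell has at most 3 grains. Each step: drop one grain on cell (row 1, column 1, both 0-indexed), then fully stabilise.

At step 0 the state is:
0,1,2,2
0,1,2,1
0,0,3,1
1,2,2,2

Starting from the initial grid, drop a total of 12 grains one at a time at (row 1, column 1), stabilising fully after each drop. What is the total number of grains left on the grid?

0) 0,1,2,2
0,1,2,1
0,0,3,1
1,2,2,2
1) 0,1,2,2
0,2,2,1
0,0,3,1
1,2,2,2
2) 0,1,2,2
0,3,2,1
0,0,3,1
1,2,2,2
3) 0,2,2,2
1,0,3,1
0,1,3,1
1,2,2,2
4) 0,2,2,2
1,1,3,1
0,1,3,1
1,2,2,2
5) 0,2,2,2
1,2,3,1
0,1,3,1
1,2,2,2
6) 0,2,2,2
1,3,3,1
0,1,3,1
1,2,2,2
7) 0,3,3,2
2,1,1,2
0,3,0,2
1,2,3,2
8) 0,3,3,2
2,2,1,2
0,3,0,2
1,2,3,2
9) 0,3,3,2
2,3,1,2
0,3,0,2
1,2,3,2
10) 1,1,0,3
3,2,3,2
1,0,1,2
1,3,3,2
11) 1,1,0,3
3,3,3,2
1,0,1,2
1,3,3,2
12) 2,2,1,3
0,2,0,3
2,1,2,2
1,3,3,2

29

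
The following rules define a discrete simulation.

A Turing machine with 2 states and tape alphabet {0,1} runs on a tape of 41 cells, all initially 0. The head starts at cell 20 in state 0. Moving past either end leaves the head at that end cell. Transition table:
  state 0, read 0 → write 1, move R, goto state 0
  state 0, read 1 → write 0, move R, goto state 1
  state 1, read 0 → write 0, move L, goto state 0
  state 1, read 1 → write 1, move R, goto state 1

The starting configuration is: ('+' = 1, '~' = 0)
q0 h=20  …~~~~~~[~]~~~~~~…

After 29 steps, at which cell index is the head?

step 0: q0 h=20  …~~~~~~[~]~~~~~~…
step 1: q0 h=21  …~~~~~+[~]~~~~~~…
step 2: q0 h=22  …~~~~++[~]~~~~~~…
step 3: q0 h=23  …~~~+++[~]~~~~~~…
step 4: q0 h=24  …~~++++[~]~~~~~~…
step 5: q0 h=25  …~+++++[~]~~~~~~…
step 6: q0 h=26  …++++++[~]~~~~~~…
step 7: q0 h=27  …++++++[~]~~~~~~…
step 8: q0 h=28  …++++++[~]~~~~~~…
step 9: q0 h=29  …++++++[~]~~~~~~…
step 10: q0 h=30  …++++++[~]~~~~~~…
step 11: q0 h=31  …++++++[~]~~~~~~…
step 12: q0 h=32  …++++++[~]~~~~~~…
step 13: q0 h=33  …++++++[~]~~~~~~…
step 14: q0 h=34  …++++++[~]~~~~~~|
step 15: q0 h=35  …++++++[~]~~~~~|
step 16: q0 h=36  …++++++[~]~~~~|
step 17: q0 h=37  …++++++[~]~~~|
step 18: q0 h=38  …++++++[~]~~|
step 19: q0 h=39  …++++++[~]~|
step 20: q0 h=40  …++++++[~]|
step 21: q0 h=40  …++++++[+]|
step 22: q1 h=40  …++++++[~]|
step 23: q0 h=39  …++++++[+]~|
step 24: q1 h=40  …+++++~[~]|
step 25: q0 h=39  …++++++[~]~|
step 26: q0 h=40  …++++++[~]|
step 27: q0 h=40  …++++++[+]|
step 28: q1 h=40  …++++++[~]|
step 29: q0 h=39  …++++++[+]~|

39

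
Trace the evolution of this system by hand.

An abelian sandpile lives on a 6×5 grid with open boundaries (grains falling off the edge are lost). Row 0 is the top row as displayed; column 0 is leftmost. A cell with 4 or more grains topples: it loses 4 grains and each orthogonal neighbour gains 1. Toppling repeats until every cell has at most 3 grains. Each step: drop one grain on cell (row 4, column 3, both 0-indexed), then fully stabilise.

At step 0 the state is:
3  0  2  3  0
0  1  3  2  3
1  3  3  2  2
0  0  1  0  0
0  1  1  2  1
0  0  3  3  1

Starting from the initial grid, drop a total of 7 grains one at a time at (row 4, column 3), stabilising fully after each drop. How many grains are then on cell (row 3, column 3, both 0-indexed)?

step 0: 3  0  2  3  0
0  1  3  2  3
1  3  3  2  2
0  0  1  0  0
0  1  1  2  1
0  0  3  3  1
step 1: 3  0  2  3  0
0  1  3  2  3
1  3  3  2  2
0  0  1  0  0
0  1  1  3  1
0  0  3  3  1
step 2: 3  0  2  3  0
0  1  3  2  3
1  3  3  2  2
0  0  1  1  0
0  1  3  1  2
0  1  0  1  2
step 3: 3  0  2  3  0
0  1  3  2  3
1  3  3  2  2
0  0  1  1  0
0  1  3  2  2
0  1  0  1  2
step 4: 3  0  2  3  0
0  1  3  2  3
1  3  3  2  2
0  0  1  1  0
0  1  3  3  2
0  1  0  1  2
step 5: 3  0  2  3  0
0  1  3  2  3
1  3  3  2  2
0  0  2  2  0
0  2  0  1  3
0  1  1  2  2
step 6: 3  0  2  3  0
0  1  3  2  3
1  3  3  2  2
0  0  2  2  0
0  2  0  2  3
0  1  1  2  2
step 7: 3  0  2  3  0
0  1  3  2  3
1  3  3  2  2
0  0  2  2  0
0  2  0  3  3
0  1  1  2  2

2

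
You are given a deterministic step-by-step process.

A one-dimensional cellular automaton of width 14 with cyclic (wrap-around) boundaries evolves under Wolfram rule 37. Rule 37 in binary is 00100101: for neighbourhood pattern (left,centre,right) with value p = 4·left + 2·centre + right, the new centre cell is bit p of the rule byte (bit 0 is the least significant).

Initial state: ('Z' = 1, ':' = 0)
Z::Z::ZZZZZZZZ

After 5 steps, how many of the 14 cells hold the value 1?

0) Z::Z::ZZZZZZZZ
1) :::Z::::::::::
2) ZZ:Z:ZZZZZZZZZ
3) ::ZZZ:::::::::
4) Z:::::ZZZZZZZZ
5) ::ZZZ:::::::::

3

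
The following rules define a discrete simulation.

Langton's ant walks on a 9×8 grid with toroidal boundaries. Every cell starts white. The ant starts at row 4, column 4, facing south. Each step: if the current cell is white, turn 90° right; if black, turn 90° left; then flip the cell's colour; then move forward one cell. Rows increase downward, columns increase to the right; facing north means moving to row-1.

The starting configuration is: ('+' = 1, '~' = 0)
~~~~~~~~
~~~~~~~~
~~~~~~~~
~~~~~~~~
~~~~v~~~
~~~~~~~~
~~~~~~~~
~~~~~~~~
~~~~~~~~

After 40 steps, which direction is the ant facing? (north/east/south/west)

south

0) ~~~~~~~~
~~~~~~~~
~~~~~~~~
~~~~~~~~
~~~~v~~~
~~~~~~~~
~~~~~~~~
~~~~~~~~
~~~~~~~~
1) ~~~~~~~~
~~~~~~~~
~~~~~~~~
~~~~~~~~
~~~<+~~~
~~~~~~~~
~~~~~~~~
~~~~~~~~
~~~~~~~~
2) ~~~~~~~~
~~~~~~~~
~~~~~~~~
~~~^~~~~
~~~++~~~
~~~~~~~~
~~~~~~~~
~~~~~~~~
~~~~~~~~
3) ~~~~~~~~
~~~~~~~~
~~~~~~~~
~~~+>~~~
~~~++~~~
~~~~~~~~
~~~~~~~~
~~~~~~~~
~~~~~~~~
4) ~~~~~~~~
~~~~~~~~
~~~~~~~~
~~~++~~~
~~~+v~~~
~~~~~~~~
~~~~~~~~
~~~~~~~~
~~~~~~~~
5) ~~~~~~~~
~~~~~~~~
~~~~~~~~
~~~++~~~
~~~+~>~~
~~~~~~~~
~~~~~~~~
~~~~~~~~
~~~~~~~~
6) ~~~~~~~~
~~~~~~~~
~~~~~~~~
~~~++~~~
~~~+~+~~
~~~~~v~~
~~~~~~~~
~~~~~~~~
~~~~~~~~
7) ~~~~~~~~
~~~~~~~~
~~~~~~~~
~~~++~~~
~~~+~+~~
~~~~<+~~
~~~~~~~~
~~~~~~~~
~~~~~~~~
8) ~~~~~~~~
~~~~~~~~
~~~~~~~~
~~~++~~~
~~~+^+~~
~~~~++~~
~~~~~~~~
~~~~~~~~
~~~~~~~~
9) ~~~~~~~~
~~~~~~~~
~~~~~~~~
~~~++~~~
~~~++>~~
~~~~++~~
~~~~~~~~
~~~~~~~~
~~~~~~~~
10) ~~~~~~~~
~~~~~~~~
~~~~~~~~
~~~++^~~
~~~++~~~
~~~~++~~
~~~~~~~~
~~~~~~~~
~~~~~~~~
11) ~~~~~~~~
~~~~~~~~
~~~~~~~~
~~~+++>~
~~~++~~~
~~~~++~~
~~~~~~~~
~~~~~~~~
~~~~~~~~
12) ~~~~~~~~
~~~~~~~~
~~~~~~~~
~~~++++~
~~~++~v~
~~~~++~~
~~~~~~~~
~~~~~~~~
~~~~~~~~
13) ~~~~~~~~
~~~~~~~~
~~~~~~~~
~~~++++~
~~~++<+~
~~~~++~~
~~~~~~~~
~~~~~~~~
~~~~~~~~
14) ~~~~~~~~
~~~~~~~~
~~~~~~~~
~~~++^+~
~~~++++~
~~~~++~~
~~~~~~~~
~~~~~~~~
~~~~~~~~
15) ~~~~~~~~
~~~~~~~~
~~~~~~~~
~~~+<~+~
~~~++++~
~~~~++~~
~~~~~~~~
~~~~~~~~
~~~~~~~~
16) ~~~~~~~~
~~~~~~~~
~~~~~~~~
~~~+~~+~
~~~+v++~
~~~~++~~
~~~~~~~~
~~~~~~~~
~~~~~~~~
17) ~~~~~~~~
~~~~~~~~
~~~~~~~~
~~~+~~+~
~~~+~>+~
~~~~++~~
~~~~~~~~
~~~~~~~~
~~~~~~~~
18) ~~~~~~~~
~~~~~~~~
~~~~~~~~
~~~+~^+~
~~~+~~+~
~~~~++~~
~~~~~~~~
~~~~~~~~
~~~~~~~~
19) ~~~~~~~~
~~~~~~~~
~~~~~~~~
~~~+~+>~
~~~+~~+~
~~~~++~~
~~~~~~~~
~~~~~~~~
~~~~~~~~
20) ~~~~~~~~
~~~~~~~~
~~~~~~^~
~~~+~+~~
~~~+~~+~
~~~~++~~
~~~~~~~~
~~~~~~~~
~~~~~~~~
21) ~~~~~~~~
~~~~~~~~
~~~~~~+>
~~~+~+~~
~~~+~~+~
~~~~++~~
~~~~~~~~
~~~~~~~~
~~~~~~~~
22) ~~~~~~~~
~~~~~~~~
~~~~~~++
~~~+~+~v
~~~+~~+~
~~~~++~~
~~~~~~~~
~~~~~~~~
~~~~~~~~
23) ~~~~~~~~
~~~~~~~~
~~~~~~++
~~~+~+<+
~~~+~~+~
~~~~++~~
~~~~~~~~
~~~~~~~~
~~~~~~~~
24) ~~~~~~~~
~~~~~~~~
~~~~~~^+
~~~+~+++
~~~+~~+~
~~~~++~~
~~~~~~~~
~~~~~~~~
~~~~~~~~
25) ~~~~~~~~
~~~~~~~~
~~~~~<~+
~~~+~+++
~~~+~~+~
~~~~++~~
~~~~~~~~
~~~~~~~~
~~~~~~~~
26) ~~~~~~~~
~~~~~^~~
~~~~~+~+
~~~+~+++
~~~+~~+~
~~~~++~~
~~~~~~~~
~~~~~~~~
~~~~~~~~
27) ~~~~~~~~
~~~~~+>~
~~~~~+~+
~~~+~+++
~~~+~~+~
~~~~++~~
~~~~~~~~
~~~~~~~~
~~~~~~~~
28) ~~~~~~~~
~~~~~++~
~~~~~+v+
~~~+~+++
~~~+~~+~
~~~~++~~
~~~~~~~~
~~~~~~~~
~~~~~~~~
29) ~~~~~~~~
~~~~~++~
~~~~~<++
~~~+~+++
~~~+~~+~
~~~~++~~
~~~~~~~~
~~~~~~~~
~~~~~~~~
30) ~~~~~~~~
~~~~~++~
~~~~~~++
~~~+~v++
~~~+~~+~
~~~~++~~
~~~~~~~~
~~~~~~~~
~~~~~~~~
31) ~~~~~~~~
~~~~~++~
~~~~~~++
~~~+~~>+
~~~+~~+~
~~~~++~~
~~~~~~~~
~~~~~~~~
~~~~~~~~
32) ~~~~~~~~
~~~~~++~
~~~~~~^+
~~~+~~~+
~~~+~~+~
~~~~++~~
~~~~~~~~
~~~~~~~~
~~~~~~~~
33) ~~~~~~~~
~~~~~++~
~~~~~<~+
~~~+~~~+
~~~+~~+~
~~~~++~~
~~~~~~~~
~~~~~~~~
~~~~~~~~
34) ~~~~~~~~
~~~~~^+~
~~~~~+~+
~~~+~~~+
~~~+~~+~
~~~~++~~
~~~~~~~~
~~~~~~~~
~~~~~~~~
35) ~~~~~~~~
~~~~<~+~
~~~~~+~+
~~~+~~~+
~~~+~~+~
~~~~++~~
~~~~~~~~
~~~~~~~~
~~~~~~~~
36) ~~~~^~~~
~~~~+~+~
~~~~~+~+
~~~+~~~+
~~~+~~+~
~~~~++~~
~~~~~~~~
~~~~~~~~
~~~~~~~~
37) ~~~~+>~~
~~~~+~+~
~~~~~+~+
~~~+~~~+
~~~+~~+~
~~~~++~~
~~~~~~~~
~~~~~~~~
~~~~~~~~
38) ~~~~++~~
~~~~+v+~
~~~~~+~+
~~~+~~~+
~~~+~~+~
~~~~++~~
~~~~~~~~
~~~~~~~~
~~~~~~~~
39) ~~~~++~~
~~~~<++~
~~~~~+~+
~~~+~~~+
~~~+~~+~
~~~~++~~
~~~~~~~~
~~~~~~~~
~~~~~~~~
40) ~~~~++~~
~~~~~++~
~~~~v+~+
~~~+~~~+
~~~+~~+~
~~~~++~~
~~~~~~~~
~~~~~~~~
~~~~~~~~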